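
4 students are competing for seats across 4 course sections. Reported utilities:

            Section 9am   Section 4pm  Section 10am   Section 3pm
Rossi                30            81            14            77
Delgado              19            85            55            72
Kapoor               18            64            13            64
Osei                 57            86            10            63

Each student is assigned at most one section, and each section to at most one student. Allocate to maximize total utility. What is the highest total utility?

Treat this as an assignment problem: match each student to one section.
Optimal: Rossi→Section 4pm (81 points), Delgado→Section 10am (55 points), Kapoor→Section 3pm (64 points), Osei→Section 9am (57 points) — total 81+55+64+57 = 257 points.
Max-entry greedy (repeatedly take the single best remaining cell) gives 236 points, worse by 21.
Swapping Osei↔Kapoor (Osei→Section 3pm 63 points, Kapoor→Section 9am 18 points) loses 40.

Maximum total: 257 points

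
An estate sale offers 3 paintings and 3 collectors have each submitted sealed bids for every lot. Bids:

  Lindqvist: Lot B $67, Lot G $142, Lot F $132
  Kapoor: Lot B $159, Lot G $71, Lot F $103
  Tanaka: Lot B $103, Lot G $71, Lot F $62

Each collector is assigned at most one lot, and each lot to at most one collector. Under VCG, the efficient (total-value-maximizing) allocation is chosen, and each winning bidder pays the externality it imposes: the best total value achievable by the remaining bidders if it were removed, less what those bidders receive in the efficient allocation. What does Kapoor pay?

Efficient allocation: Lindqvist→Lot G ($142), Kapoor→Lot B ($159), Tanaka→Lot F ($62); total welfare W = $363.
Kapoor receives Lot B at value $159, so the others get W − 159 = $204.
Without Kapoor: best allocation of the remaining 2 bidders over all 3 lots is Lindqvist→Lot G ($142), Tanaka→Lot B ($103), total $245.
VCG payment = (others' best without Kapoor) − (others' welfare with Kapoor) = 245 − 204 = $41.

Kapoor pays $41.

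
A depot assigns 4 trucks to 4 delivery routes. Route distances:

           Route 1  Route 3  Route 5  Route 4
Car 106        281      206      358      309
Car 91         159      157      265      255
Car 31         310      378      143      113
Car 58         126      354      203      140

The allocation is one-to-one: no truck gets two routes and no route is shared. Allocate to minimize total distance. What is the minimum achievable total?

Minimum total: 648 km

Optimal: Car 106→Route 3 (206 km), Car 91→Route 1 (159 km), Car 31→Route 5 (143 km), Car 58→Route 4 (140 km) — total 206+159+143+140 = 648 km.
Row-greedy (each truck in turn takes its cheapest remaining route) gives 681 km, worse by 33.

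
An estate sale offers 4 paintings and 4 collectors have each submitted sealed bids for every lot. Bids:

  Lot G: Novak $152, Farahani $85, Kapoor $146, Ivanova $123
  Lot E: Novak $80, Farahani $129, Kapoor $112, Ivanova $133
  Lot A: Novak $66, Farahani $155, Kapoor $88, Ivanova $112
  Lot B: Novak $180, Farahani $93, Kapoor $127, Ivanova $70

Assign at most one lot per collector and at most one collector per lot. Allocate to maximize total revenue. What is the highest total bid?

This is the linear assignment problem.
Optimal: Novak→Lot B ($180), Farahani→Lot A ($155), Kapoor→Lot G ($146), Ivanova→Lot E ($133) — total 180+155+146+133 = $614.
Next-best assignment: Novak→Lot B, Farahani→Lot A, Kapoor→Lot E, Ivanova→Lot G = $570.
Every other assignment is strictly worse.

Maximum total: $614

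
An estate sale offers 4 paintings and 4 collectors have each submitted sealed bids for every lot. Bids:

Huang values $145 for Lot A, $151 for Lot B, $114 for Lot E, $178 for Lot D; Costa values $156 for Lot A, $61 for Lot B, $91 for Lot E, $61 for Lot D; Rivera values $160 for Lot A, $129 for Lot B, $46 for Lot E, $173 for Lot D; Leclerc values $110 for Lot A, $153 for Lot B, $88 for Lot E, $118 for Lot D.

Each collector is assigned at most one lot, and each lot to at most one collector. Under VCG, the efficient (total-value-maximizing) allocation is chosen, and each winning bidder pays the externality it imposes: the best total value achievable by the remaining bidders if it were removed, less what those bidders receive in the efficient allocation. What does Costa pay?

Efficient allocation: Huang→Lot E ($114), Costa→Lot A ($156), Rivera→Lot D ($173), Leclerc→Lot B ($153); total welfare W = $596.
Costa receives Lot A at value $156, so the others get W − 156 = $440.
Without Costa: best allocation of the remaining 3 bidders over all 4 lots is Huang→Lot D ($178), Rivera→Lot A ($160), Leclerc→Lot B ($153), total $491.
VCG payment = (others' best without Costa) − (others' welfare with Costa) = 491 − 440 = $51.

Costa pays $51.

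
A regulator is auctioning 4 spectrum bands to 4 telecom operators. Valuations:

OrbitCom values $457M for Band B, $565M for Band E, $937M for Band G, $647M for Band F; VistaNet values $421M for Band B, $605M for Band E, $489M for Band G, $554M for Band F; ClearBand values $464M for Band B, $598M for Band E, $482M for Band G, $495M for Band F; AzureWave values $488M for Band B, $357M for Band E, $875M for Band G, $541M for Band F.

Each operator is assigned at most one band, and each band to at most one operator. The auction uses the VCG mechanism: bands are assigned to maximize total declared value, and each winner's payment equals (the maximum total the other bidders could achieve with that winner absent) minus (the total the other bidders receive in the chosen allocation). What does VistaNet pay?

Efficient allocation: OrbitCom→Band F ($647M), VistaNet→Band E ($605M), ClearBand→Band B ($464M), AzureWave→Band G ($875M); total welfare W = $2591M.
VistaNet receives Band E at value $605M, so the others get W − 605 = $1986M.
Without VistaNet: best allocation of the remaining 3 bidders over all 4 bands is OrbitCom→Band F ($647M), ClearBand→Band E ($598M), AzureWave→Band G ($875M), total $2120M.
VCG payment = (others' best without VistaNet) − (others' welfare with VistaNet) = 2120 − 1986 = $134M.

VistaNet pays $134M.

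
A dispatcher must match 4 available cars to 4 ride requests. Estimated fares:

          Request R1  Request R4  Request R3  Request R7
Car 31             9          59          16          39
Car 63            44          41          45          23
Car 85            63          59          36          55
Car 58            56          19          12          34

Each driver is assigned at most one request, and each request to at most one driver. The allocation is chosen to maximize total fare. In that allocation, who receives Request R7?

Optimal: Car 31→Request R4 ($59), Car 63→Request R3 ($45), Car 85→Request R7 ($55), Car 58→Request R1 ($56) — total 59+45+55+56 = $215.
Swapping Car 58↔Car 31 (Car 58→Request R4 $19, Car 31→Request R1 $9) loses 87.
Car 85's own top request is Request R1 ($63), but forcing Car 85→Request R1 and reassigning the rest optimally gives only $201 — worse by 14.

Car 85 receives Request R7.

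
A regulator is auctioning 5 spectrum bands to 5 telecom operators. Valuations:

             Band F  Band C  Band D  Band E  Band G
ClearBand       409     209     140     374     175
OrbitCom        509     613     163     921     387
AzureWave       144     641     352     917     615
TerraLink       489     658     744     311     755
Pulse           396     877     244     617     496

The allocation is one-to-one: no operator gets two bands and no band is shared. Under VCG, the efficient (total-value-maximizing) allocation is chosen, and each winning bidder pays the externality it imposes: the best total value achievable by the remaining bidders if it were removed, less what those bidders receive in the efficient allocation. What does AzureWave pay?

AzureWave pays $11M.

Efficient allocation: ClearBand→Band F ($409M), OrbitCom→Band E ($921M), AzureWave→Band G ($615M), TerraLink→Band D ($744M), Pulse→Band C ($877M); total welfare W = $3566M.
AzureWave receives Band G at value $615M, so the others get W − 615 = $2951M.
Without AzureWave: best allocation of the remaining 4 bidders over all 5 bands is ClearBand→Band F ($409M), OrbitCom→Band E ($921M), TerraLink→Band G ($755M), Pulse→Band C ($877M), total $2962M.
VCG payment = (others' best without AzureWave) − (others' welfare with AzureWave) = 2962 − 2951 = $11M.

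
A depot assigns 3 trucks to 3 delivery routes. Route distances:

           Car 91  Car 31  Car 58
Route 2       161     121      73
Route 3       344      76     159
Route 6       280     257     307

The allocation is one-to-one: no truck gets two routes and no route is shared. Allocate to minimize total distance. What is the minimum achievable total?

Minimum total: 429 km

Treat this as an assignment problem: match each truck to one route.
Optimal: Car 91→Route 6 (280 km), Car 31→Route 3 (76 km), Car 58→Route 2 (73 km) — total 280+76+73 = 429 km.
Next-best assignment: Car 91→Route 2, Car 31→Route 3, Car 58→Route 6 = 544 km.
Checked against all permutations: 429 km is optimal.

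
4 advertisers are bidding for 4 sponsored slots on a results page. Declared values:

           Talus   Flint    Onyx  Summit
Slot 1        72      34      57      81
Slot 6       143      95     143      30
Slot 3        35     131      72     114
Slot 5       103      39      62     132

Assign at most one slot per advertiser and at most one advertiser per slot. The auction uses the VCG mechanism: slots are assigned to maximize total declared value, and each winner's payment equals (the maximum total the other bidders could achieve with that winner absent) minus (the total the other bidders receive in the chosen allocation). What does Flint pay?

Efficient allocation: Talus→Slot 1 ($72), Flint→Slot 3 ($131), Onyx→Slot 6 ($143), Summit→Slot 5 ($132); total welfare W = $478.
Flint receives Slot 3 at value $131, so the others get W − 131 = $347.
Without Flint: best allocation of the remaining 3 bidders over all 4 slots is Talus→Slot 5 ($103), Onyx→Slot 6 ($143), Summit→Slot 3 ($114), total $360.
VCG payment = (others' best without Flint) − (others' welfare with Flint) = 360 − 347 = $13.

Flint pays $13.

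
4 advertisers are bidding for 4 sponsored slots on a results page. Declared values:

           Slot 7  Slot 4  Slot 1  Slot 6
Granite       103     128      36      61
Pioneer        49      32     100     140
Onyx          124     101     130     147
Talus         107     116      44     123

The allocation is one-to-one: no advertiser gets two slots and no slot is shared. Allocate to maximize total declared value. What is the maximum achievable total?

Optimal: Granite→Slot 4 ($128), Pioneer→Slot 6 ($140), Onyx→Slot 1 ($130), Talus→Slot 7 ($107) — total 128+140+130+107 = $505.
Column-greedy (each slot in turn goes to its best remaining advertiser) gives $475, worse by 30.
Next-best assignment: Granite→Slot 7, Pioneer→Slot 6, Onyx→Slot 1, Talus→Slot 4 = $489.
Swapping Onyx↔Talus (Onyx→Slot 7 $124, Talus→Slot 1 $44) loses 69.

Max total: $505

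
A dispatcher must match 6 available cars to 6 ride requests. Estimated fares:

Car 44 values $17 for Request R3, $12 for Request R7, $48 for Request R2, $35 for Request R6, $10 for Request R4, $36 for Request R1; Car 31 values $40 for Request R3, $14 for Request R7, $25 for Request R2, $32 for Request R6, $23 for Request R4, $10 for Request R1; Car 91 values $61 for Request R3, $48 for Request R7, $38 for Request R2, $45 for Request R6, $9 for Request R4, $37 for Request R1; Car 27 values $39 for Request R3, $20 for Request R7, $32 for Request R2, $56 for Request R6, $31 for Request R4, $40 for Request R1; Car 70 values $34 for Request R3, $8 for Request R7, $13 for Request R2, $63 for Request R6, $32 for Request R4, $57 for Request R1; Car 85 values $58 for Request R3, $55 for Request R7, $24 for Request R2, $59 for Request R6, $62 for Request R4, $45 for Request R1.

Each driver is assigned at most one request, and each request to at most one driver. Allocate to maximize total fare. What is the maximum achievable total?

Maximum total: $311

This is a one-to-one assignment (maximum-weight bipartite matching).
Optimal: Car 44→Request R2 ($48), Car 31→Request R3 ($40), Car 91→Request R7 ($48), Car 27→Request R6 ($56), Car 70→Request R1 ($57), Car 85→Request R4 ($62) — total 48+40+48+56+57+62 = $311.
Max-entry greedy (repeatedly take the single best remaining cell) gives $288, worse by 23.
Checked against all permutations: $311 is optimal.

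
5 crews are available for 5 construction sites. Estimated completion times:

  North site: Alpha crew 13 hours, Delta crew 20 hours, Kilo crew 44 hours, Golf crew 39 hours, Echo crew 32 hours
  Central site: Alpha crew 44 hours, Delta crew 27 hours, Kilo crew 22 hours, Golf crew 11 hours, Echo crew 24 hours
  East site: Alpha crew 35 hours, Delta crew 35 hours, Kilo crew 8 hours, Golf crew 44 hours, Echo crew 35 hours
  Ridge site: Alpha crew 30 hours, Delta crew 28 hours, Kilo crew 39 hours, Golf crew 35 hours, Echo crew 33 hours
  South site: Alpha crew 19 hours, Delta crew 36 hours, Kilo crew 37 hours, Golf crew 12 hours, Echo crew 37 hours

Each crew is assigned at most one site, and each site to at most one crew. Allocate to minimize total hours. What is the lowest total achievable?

Min total: 85 hours

Optimal: Alpha crew→North site (13 hours), Delta crew→Ridge site (28 hours), Kilo crew→East site (8 hours), Golf crew→South site (12 hours), Echo crew→Central site (24 hours) — total 13+28+8+12+24 = 85 hours.
Row-greedy (each crew in turn takes its cheapest remaining site) gives 93 hours, worse by 8.
Next-best assignment: Alpha crew→South site, Delta crew→North site, Kilo crew→East site, Golf crew→Central site, Echo crew→Ridge site = 91 hours.
Swapping Alpha crew↔Delta crew (Alpha crew→Ridge site 30 hours, Delta crew→North site 20 hours) adds 9.
Every other assignment is strictly worse.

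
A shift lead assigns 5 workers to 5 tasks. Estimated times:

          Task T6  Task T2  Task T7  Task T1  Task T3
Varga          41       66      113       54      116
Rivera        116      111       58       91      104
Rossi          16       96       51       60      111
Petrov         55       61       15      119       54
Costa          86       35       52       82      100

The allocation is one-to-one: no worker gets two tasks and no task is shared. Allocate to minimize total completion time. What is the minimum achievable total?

Minimum total: 217 min

Treat this as an assignment problem: match each worker to one task.
Optimal: Varga→Task T1 (54 min), Rivera→Task T7 (58 min), Rossi→Task T6 (16 min), Petrov→Task T3 (54 min), Costa→Task T2 (35 min) — total 54+58+16+54+35 = 217 min.
Min-entry greedy (repeatedly take the single cheapest remaining cell) gives 224 min, worse by 7.
Next-best assignment: Varga→Task T1, Rivera→Task T3, Rossi→Task T6, Petrov→Task T7, Costa→Task T2 = 224 min.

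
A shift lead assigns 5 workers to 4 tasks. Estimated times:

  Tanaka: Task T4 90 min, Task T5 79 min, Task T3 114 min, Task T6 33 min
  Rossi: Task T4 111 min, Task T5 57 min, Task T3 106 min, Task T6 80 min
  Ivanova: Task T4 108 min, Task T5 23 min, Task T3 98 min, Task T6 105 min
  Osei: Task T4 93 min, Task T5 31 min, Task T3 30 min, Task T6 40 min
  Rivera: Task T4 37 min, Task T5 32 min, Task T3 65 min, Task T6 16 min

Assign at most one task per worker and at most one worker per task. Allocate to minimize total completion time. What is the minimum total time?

Optimal: Rivera→Task T4 (37 min), Ivanova→Task T5 (23 min), Osei→Task T3 (30 min), Tanaka→Task T6 (33 min) — total 37+23+30+33 = 123 min.
Row-greedy (each worker in turn takes its cheapest remaining task) gives 281 min, worse by 158.
Next-best assignment: Rivera→Task T4, Rossi→Task T5, Osei→Task T3, Tanaka→Task T6 = 157 min.

Minimum total: 123 min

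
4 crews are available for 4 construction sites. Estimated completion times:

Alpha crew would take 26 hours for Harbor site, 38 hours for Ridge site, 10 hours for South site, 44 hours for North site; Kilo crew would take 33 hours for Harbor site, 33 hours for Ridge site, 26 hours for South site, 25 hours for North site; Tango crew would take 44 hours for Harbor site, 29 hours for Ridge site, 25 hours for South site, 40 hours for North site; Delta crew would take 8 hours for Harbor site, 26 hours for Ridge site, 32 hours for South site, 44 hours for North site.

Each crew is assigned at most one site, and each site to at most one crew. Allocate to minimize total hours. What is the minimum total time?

Minimum total: 72 hours

This is the linear assignment problem.
Optimal: Alpha crew→South site (10 hours), Kilo crew→North site (25 hours), Tango crew→Ridge site (29 hours), Delta crew→Harbor site (8 hours) — total 10+25+29+8 = 72 hours.
Next-best assignment: Alpha crew→South site, Kilo crew→Ridge site, Tango crew→North site, Delta crew→Harbor site = 91 hours.
Every other assignment is strictly worse.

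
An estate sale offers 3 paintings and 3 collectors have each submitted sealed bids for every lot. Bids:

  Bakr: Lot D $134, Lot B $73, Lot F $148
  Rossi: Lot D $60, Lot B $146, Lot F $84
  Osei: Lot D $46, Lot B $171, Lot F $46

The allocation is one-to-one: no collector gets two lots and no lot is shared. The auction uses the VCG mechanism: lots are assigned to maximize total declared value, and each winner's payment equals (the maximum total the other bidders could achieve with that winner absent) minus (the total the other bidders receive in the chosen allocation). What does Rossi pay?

Rossi pays $14.

Efficient allocation: Bakr→Lot D ($134), Rossi→Lot F ($84), Osei→Lot B ($171); total welfare W = $389.
Rossi receives Lot F at value $84, so the others get W − 84 = $305.
Without Rossi: best allocation of the remaining 2 bidders over all 3 lots is Bakr→Lot F ($148), Osei→Lot B ($171), total $319.
VCG payment = (others' best without Rossi) − (others' welfare with Rossi) = 319 − 305 = $14.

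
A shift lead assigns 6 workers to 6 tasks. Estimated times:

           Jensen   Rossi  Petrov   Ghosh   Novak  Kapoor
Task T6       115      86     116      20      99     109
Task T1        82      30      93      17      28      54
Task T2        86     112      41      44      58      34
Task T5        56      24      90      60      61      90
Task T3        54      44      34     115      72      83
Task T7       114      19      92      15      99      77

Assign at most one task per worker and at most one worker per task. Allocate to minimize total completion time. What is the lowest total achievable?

This is a one-to-one assignment (minimum-cost bipartite matching).
Optimal: Jensen→Task T5 (56 min), Rossi→Task T7 (19 min), Petrov→Task T3 (34 min), Ghosh→Task T6 (20 min), Novak→Task T1 (28 min), Kapoor→Task T2 (34 min) — total 56+19+34+20+28+34 = 191 min.
Row-greedy (each worker in turn takes its cheapest remaining task) gives 301 min, worse by 110.
Swapping Novak↔Jensen (Novak→Task T5 61 min, Jensen→Task T1 82 min) adds 59.

Minimum total: 191 min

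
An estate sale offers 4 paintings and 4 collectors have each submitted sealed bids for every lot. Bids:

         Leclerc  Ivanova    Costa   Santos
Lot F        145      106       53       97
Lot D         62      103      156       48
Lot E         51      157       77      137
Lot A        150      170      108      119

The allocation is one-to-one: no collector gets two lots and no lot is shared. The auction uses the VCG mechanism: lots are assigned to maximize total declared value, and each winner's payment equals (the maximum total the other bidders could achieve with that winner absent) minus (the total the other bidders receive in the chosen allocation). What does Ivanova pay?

Efficient allocation: Leclerc→Lot F ($145), Ivanova→Lot A ($170), Costa→Lot D ($156), Santos→Lot E ($137); total welfare W = $608.
Ivanova receives Lot A at value $170, so the others get W − 170 = $438.
Without Ivanova: best allocation of the remaining 3 bidders over all 4 lots is Leclerc→Lot A ($150), Costa→Lot D ($156), Santos→Lot E ($137), total $443.
VCG payment = (others' best without Ivanova) − (others' welfare with Ivanova) = 443 − 438 = $5.

Ivanova pays $5.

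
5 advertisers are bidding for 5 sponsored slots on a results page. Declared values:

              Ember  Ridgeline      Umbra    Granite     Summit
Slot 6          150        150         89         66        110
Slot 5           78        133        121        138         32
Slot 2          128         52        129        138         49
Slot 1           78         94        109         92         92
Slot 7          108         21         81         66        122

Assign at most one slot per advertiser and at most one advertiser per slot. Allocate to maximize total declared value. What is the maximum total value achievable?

Optimal: Ember→Slot 6 ($150), Ridgeline→Slot 5 ($133), Umbra→Slot 1 ($109), Granite→Slot 2 ($138), Summit→Slot 7 ($122) — total 150+133+109+138+122 = $652.
Max-entry greedy (repeatedly take the single best remaining cell) gives $633, worse by 19.
Checked against all permutations: $652 is optimal.

Maximum total: $652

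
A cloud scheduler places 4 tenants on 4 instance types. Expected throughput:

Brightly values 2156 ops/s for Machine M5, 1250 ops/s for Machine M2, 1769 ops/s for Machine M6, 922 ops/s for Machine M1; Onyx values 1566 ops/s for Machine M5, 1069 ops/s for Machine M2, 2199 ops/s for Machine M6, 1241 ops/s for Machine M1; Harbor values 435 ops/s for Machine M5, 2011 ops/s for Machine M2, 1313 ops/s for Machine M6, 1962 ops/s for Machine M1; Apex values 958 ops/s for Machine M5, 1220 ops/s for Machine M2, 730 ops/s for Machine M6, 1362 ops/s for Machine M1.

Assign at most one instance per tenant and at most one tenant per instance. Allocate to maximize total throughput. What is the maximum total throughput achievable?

This is the linear assignment problem.
Optimal: Brightly→Machine M5 (2156 ops/s), Onyx→Machine M6 (2199 ops/s), Harbor→Machine M2 (2011 ops/s), Apex→Machine M1 (1362 ops/s) — total 2156+2199+2011+1362 = 7728 ops/s.

Max total: 7728 ops/s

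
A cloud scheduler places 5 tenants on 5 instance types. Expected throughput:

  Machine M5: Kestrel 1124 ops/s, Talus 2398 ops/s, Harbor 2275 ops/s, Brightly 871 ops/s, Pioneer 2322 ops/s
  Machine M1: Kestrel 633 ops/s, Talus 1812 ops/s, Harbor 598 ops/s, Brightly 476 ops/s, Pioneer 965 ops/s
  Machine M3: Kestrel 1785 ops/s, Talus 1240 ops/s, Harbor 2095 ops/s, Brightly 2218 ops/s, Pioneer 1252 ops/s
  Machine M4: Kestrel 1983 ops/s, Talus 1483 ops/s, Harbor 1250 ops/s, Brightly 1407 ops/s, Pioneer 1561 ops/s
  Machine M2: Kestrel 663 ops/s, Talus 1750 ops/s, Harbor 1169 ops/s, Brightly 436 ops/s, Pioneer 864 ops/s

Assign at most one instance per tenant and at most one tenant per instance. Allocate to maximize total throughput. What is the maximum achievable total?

Maximum total: 9504 ops/s

Optimal: Kestrel→Machine M4 (1983 ops/s), Talus→Machine M1 (1812 ops/s), Harbor→Machine M2 (1169 ops/s), Brightly→Machine M3 (2218 ops/s), Pioneer→Machine M5 (2322 ops/s) — total 1983+1812+1169+2218+2322 = 9504 ops/s.
Row-greedy (each tenant in turn takes its best remaining instance) gives 7816 ops/s, worse by 1688.
Next-best assignment: Kestrel→Machine M4, Talus→Machine M2, Harbor→Machine M5, Brightly→Machine M3, Pioneer→Machine M1 = 9191 ops/s.
Checked against all permutations: 9504 ops/s is optimal.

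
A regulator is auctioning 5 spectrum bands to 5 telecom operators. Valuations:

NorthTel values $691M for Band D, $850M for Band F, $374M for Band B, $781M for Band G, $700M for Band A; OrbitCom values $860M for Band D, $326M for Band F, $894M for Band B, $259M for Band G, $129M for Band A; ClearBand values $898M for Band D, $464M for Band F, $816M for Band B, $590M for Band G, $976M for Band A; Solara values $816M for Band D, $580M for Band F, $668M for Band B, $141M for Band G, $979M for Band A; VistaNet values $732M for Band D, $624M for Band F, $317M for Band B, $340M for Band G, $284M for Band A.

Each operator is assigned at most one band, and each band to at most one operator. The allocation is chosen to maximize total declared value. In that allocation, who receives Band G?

NorthTel receives Band G.

Optimal: NorthTel→Band G ($781M), OrbitCom→Band B ($894M), ClearBand→Band D ($898M), Solara→Band A ($979M), VistaNet→Band F ($624M) — total 781+894+898+979+624 = $4176M.
Row-greedy (each operator in turn takes its best remaining band) gives $3876M, worse by 300.
NorthTel's own top band is Band F ($850M), but forcing NorthTel→Band F and reassigning the rest optimally gives only $4045M — worse by 131.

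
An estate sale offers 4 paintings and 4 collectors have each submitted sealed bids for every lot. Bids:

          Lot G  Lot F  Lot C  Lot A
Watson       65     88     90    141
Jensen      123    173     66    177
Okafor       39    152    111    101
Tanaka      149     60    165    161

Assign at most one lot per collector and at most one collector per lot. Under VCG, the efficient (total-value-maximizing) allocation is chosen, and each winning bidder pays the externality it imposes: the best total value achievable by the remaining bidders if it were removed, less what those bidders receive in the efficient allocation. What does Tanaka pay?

Tanaka pays $9.

Efficient allocation: Watson→Lot A ($141), Jensen→Lot G ($123), Okafor→Lot F ($152), Tanaka→Lot C ($165); total welfare W = $581.
Tanaka receives Lot C at value $165, so the others get W − 165 = $416.
Without Tanaka: best allocation of the remaining 3 bidders over all 4 lots is Watson→Lot A ($141), Jensen→Lot F ($173), Okafor→Lot C ($111), total $425.
VCG payment = (others' best without Tanaka) − (others' welfare with Tanaka) = 425 − 416 = $9.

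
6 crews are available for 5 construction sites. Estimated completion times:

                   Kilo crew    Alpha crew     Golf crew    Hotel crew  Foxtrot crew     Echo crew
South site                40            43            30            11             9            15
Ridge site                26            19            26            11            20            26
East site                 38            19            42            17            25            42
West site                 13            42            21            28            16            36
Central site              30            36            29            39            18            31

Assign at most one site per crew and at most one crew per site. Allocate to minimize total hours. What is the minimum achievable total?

This is the linear assignment problem.
Optimal: Echo crew→South site (15 hours), Hotel crew→Ridge site (11 hours), Alpha crew→East site (19 hours), Kilo crew→West site (13 hours), Foxtrot crew→Central site (18 hours) — total 15+11+19+13+18 = 76 hours.
Column-greedy (each site in turn goes to its cheapest remaining crew) gives 81 hours, worse by 5.
Checked against all permutations: 76 hours is optimal.

Minimum total: 76 hours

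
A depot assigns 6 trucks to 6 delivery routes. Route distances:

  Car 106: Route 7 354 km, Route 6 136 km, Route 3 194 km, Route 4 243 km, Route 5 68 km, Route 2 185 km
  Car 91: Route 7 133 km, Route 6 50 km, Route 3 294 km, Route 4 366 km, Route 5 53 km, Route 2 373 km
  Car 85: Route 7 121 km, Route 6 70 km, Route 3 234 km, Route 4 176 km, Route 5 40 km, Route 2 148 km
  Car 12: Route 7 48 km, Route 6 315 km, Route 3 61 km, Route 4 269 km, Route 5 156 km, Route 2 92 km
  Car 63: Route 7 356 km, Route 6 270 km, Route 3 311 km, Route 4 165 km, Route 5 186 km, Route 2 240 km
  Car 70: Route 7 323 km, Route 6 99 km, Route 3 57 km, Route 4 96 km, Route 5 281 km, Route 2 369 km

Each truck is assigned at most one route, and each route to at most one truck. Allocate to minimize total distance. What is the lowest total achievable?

Min total: 536 km

This is a one-to-one assignment (minimum-cost bipartite matching).
Optimal: Car 106→Route 5 (68 km), Car 91→Route 6 (50 km), Car 85→Route 2 (148 km), Car 12→Route 7 (48 km), Car 63→Route 4 (165 km), Car 70→Route 3 (57 km) — total 68+50+148+48+165+57 = 536 km.
No other one-to-one assignment undercuts 536 km.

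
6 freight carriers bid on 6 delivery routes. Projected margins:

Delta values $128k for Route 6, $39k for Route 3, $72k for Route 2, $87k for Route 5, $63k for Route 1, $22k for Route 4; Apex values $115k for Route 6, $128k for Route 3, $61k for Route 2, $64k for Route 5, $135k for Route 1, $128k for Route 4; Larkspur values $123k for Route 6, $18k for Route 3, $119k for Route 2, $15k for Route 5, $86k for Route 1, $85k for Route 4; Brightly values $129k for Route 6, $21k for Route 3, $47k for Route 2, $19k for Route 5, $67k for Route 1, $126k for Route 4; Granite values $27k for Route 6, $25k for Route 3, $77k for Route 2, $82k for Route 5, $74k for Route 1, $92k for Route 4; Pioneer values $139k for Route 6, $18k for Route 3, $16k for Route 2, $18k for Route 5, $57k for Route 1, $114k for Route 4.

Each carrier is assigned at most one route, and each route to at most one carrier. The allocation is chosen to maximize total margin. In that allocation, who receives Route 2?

Optimal: Delta→Route 5 ($87k), Apex→Route 3 ($128k), Larkspur→Route 2 ($119k), Brightly→Route 4 ($126k), Granite→Route 1 ($74k), Pioneer→Route 6 ($139k) — total 87+128+119+126+74+139 = $673k.
Max-entry greedy (repeatedly take the single best remaining cell) gives $631k, worse by 42.
Swapping Granite↔Apex (Granite→Route 3 $25k, Apex→Route 1 $135k) loses 42.
Larkspur's own top route is Route 6 ($123k), but forcing Larkspur→Route 6 and reassigning the rest optimally gives only $598k — worse by 75.

Larkspur receives Route 2.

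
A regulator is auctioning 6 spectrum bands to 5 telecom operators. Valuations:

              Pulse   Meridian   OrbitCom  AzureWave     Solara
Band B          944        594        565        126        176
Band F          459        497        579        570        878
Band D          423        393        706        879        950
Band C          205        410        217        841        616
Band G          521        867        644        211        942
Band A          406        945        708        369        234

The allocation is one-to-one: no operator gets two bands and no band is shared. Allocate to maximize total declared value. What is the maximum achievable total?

Maximum total: $4378M

This is the linear assignment problem.
Optimal: Pulse→Band B ($944M), Meridian→Band A ($945M), OrbitCom→Band D ($706M), AzureWave→Band C ($841M), Solara→Band G ($942M) — total 944+945+706+841+942 = $4378M.
Column-greedy (each band in turn goes to its best remaining operator) gives $3755M, worse by 623.
Next-best assignment: Pulse→Band B, Meridian→Band A, OrbitCom→Band G, AzureWave→Band C, Solara→Band D = $4324M.
Swapping AzureWave↔Solara (AzureWave→Band G $211M, Solara→Band C $616M) loses 956.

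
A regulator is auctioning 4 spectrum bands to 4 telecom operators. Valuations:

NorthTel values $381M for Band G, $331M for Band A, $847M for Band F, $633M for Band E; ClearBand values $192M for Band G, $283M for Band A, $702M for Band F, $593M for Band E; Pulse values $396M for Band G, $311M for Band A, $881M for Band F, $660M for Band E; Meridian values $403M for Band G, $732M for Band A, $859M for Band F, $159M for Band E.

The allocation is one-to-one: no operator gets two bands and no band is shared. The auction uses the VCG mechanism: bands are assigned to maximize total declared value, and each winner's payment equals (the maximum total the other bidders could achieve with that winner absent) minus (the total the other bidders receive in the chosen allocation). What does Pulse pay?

Efficient allocation: NorthTel→Band G ($381M), ClearBand→Band E ($593M), Pulse→Band F ($881M), Meridian→Band A ($732M); total welfare W = $2587M.
Pulse receives Band F at value $881M, so the others get W − 881 = $1706M.
Without Pulse: best allocation of the remaining 3 bidders over all 4 bands is NorthTel→Band F ($847M), ClearBand→Band E ($593M), Meridian→Band A ($732M), total $2172M.
VCG payment = (others' best without Pulse) − (others' welfare with Pulse) = 2172 − 1706 = $466M.

Pulse pays $466M.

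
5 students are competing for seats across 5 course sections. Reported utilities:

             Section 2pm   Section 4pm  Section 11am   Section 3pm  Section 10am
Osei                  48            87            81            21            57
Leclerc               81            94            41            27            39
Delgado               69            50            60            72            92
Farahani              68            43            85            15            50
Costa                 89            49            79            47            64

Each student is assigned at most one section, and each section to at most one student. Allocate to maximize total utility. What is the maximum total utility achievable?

Optimal: Osei→Section 10am (57 points), Leclerc→Section 4pm (94 points), Delgado→Section 3pm (72 points), Farahani→Section 11am (85 points), Costa→Section 2pm (89 points) — total 57+94+72+85+89 = 397 points.
Row-greedy (each student in turn takes its best remaining section) gives 392 points, worse by 5.
Next-best assignment: Osei→Section 4pm, Leclerc→Section 2pm, Delgado→Section 10am, Farahani→Section 11am, Costa→Section 3pm = 392 points.
Swapping Farahani↔Delgado (Farahani→Section 3pm 15 points, Delgado→Section 11am 60 points) loses 82.
No other one-to-one assignment exceeds 397 points.

Maximum total: 397 points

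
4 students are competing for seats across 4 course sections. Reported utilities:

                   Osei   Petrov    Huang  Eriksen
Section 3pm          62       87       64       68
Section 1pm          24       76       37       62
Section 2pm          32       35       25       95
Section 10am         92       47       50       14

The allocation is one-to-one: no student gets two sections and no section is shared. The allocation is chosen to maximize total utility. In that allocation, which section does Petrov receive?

Optimal: Osei→Section 10am (92 points), Petrov→Section 1pm (76 points), Huang→Section 3pm (64 points), Eriksen→Section 2pm (95 points) — total 92+76+64+95 = 327 points.
Max-entry greedy (repeatedly take the single best remaining cell) gives 311 points, worse by 16.
Next-best assignment: Osei→Section 10am, Petrov→Section 3pm, Huang→Section 1pm, Eriksen→Section 2pm = 311 points.
Checked against all permutations: 327 points is optimal.
Petrov's own top section is Section 3pm (87 points), but forcing Petrov→Section 3pm and reassigning the rest optimally gives only 311 points — worse by 16.

Petrov receives Section 1pm.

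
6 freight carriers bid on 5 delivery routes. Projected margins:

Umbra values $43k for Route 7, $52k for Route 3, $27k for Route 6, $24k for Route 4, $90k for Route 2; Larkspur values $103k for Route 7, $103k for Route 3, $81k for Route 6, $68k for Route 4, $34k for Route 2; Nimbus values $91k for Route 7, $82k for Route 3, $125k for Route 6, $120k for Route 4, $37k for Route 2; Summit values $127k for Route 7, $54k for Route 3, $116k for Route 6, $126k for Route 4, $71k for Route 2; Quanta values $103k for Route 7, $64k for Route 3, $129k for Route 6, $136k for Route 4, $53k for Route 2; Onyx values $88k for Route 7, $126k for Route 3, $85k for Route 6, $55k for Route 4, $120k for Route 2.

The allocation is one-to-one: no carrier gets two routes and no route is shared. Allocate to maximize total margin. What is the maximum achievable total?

Optimal: Summit→Route 7 ($127k), Larkspur→Route 3 ($103k), Nimbus→Route 6 ($125k), Quanta→Route 4 ($136k), Onyx→Route 2 ($120k) — total 127+103+125+136+120 = $611k.
Column-greedy (each route in turn goes to its best remaining carrier) gives $592k, worse by 19.
Next-best assignment: Summit→Route 7, Onyx→Route 3, Nimbus→Route 6, Quanta→Route 4, Umbra→Route 2 = $604k.

Maximum total: $611k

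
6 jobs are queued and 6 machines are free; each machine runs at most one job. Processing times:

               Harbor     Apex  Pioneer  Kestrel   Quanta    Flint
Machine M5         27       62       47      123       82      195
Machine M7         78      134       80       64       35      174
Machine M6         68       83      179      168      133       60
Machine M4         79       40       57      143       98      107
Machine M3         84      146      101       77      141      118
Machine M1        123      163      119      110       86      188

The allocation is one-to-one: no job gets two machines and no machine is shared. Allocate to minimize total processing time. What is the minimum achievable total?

Min total: 358 min

This is the linear assignment problem.
Optimal: Harbor→Machine M5 (27 min), Apex→Machine M4 (40 min), Pioneer→Machine M1 (119 min), Kestrel→Machine M3 (77 min), Quanta→Machine M7 (35 min), Flint→Machine M6 (60 min) — total 27+40+119+77+35+60 = 358 min.
Next-best assignment: Harbor→Machine M5, Apex→Machine M4, Pioneer→Machine M7, Kestrel→Machine M3, Quanta→Machine M1, Flint→Machine M6 = 370 min.
Swapping Flint↔Apex (Flint→Machine M4 107 min, Apex→Machine M6 83 min) adds 90.
No other one-to-one assignment undercuts 358 min.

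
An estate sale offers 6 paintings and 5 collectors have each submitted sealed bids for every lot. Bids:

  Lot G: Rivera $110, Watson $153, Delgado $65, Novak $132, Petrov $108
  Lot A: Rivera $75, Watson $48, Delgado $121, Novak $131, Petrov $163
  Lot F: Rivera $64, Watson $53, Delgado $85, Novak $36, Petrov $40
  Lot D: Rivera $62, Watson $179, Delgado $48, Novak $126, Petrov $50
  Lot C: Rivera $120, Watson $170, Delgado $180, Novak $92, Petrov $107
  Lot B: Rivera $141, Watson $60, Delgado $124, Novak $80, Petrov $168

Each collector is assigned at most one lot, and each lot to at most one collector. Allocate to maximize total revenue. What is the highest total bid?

Maximum total: $795

Optimal: Rivera→Lot B ($141), Watson→Lot D ($179), Delgado→Lot C ($180), Novak→Lot G ($132), Petrov→Lot A ($163) — total 141+179+180+132+163 = $795.
Max-entry greedy (repeatedly take the single best remaining cell) gives $734, worse by 61.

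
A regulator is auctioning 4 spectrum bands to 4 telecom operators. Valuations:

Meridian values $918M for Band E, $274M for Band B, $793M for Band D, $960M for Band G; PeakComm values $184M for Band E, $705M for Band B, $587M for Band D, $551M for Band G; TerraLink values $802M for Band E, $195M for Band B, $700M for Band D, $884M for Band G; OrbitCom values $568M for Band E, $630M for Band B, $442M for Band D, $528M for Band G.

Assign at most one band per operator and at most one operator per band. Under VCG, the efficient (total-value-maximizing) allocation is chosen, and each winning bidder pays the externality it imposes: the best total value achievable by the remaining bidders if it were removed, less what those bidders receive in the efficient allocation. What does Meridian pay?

Efficient allocation: Meridian→Band E ($918M), PeakComm→Band D ($587M), TerraLink→Band G ($884M), OrbitCom→Band B ($630M); total welfare W = $3019M.
Meridian receives Band E at value $918M, so the others get W − 918 = $2101M.
Without Meridian: best allocation of the remaining 3 bidders over all 4 bands is PeakComm→Band B ($705M), TerraLink→Band G ($884M), OrbitCom→Band E ($568M), total $2157M.
VCG payment = (others' best without Meridian) − (others' welfare with Meridian) = 2157 − 2101 = $56M.

Meridian pays $56M.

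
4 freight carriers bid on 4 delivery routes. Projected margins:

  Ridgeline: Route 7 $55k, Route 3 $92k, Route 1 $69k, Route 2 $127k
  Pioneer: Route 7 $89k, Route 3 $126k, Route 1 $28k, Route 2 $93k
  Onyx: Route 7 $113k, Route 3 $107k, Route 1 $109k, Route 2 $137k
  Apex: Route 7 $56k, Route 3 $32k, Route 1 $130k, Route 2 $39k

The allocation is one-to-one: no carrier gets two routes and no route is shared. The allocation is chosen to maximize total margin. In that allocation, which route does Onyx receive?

Onyx receives Route 7.

Optimal: Ridgeline→Route 2 ($127k), Pioneer→Route 3 ($126k), Onyx→Route 7 ($113k), Apex→Route 1 ($130k) — total 127+126+113+130 = $496k.
Next-best assignment: Ridgeline→Route 2, Pioneer→Route 7, Onyx→Route 3, Apex→Route 1 = $453k.
Swapping Onyx↔Apex (Onyx→Route 1 $109k, Apex→Route 7 $56k) loses 78.
Onyx's own top route is Route 2 ($137k), but forcing Onyx→Route 2 and reassigning the rest optimally gives only $448k — worse by 48.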